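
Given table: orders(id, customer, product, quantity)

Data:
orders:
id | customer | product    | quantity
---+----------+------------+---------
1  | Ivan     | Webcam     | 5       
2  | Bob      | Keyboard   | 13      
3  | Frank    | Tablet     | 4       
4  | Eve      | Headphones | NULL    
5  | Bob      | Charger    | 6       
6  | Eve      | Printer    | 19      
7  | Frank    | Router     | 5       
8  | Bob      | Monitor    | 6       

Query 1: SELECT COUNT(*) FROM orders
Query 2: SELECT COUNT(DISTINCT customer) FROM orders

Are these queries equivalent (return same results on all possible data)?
No, not equivalent

Query 1 returns: [(8,)]
Query 2 returns: [(4,)]

Reason: COUNT(*) counts rows, COUNT(DISTINCT customer) counts unique customers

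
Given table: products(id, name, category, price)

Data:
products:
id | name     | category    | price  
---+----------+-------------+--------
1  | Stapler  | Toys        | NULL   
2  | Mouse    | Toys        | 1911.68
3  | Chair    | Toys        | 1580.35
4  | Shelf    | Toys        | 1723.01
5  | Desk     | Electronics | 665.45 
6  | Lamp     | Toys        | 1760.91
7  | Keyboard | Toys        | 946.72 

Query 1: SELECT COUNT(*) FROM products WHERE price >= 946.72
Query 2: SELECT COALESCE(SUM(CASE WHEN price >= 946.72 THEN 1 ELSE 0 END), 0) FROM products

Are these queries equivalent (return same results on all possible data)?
Yes, equivalent

Both queries return: [(5,)]

Reason: COUNT with WHERE vs conditional SUM (COALESCE handles empty-table NULL)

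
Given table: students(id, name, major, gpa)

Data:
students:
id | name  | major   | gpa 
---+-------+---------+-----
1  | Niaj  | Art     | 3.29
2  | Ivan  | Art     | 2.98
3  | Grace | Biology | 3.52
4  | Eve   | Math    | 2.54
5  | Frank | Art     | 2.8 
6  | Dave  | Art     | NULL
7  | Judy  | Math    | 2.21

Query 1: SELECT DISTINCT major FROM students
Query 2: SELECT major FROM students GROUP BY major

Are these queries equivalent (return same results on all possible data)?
Yes, equivalent

Both queries return: [('Art',), ('Biology',), ('Math',)]

Reason: Both get unique majors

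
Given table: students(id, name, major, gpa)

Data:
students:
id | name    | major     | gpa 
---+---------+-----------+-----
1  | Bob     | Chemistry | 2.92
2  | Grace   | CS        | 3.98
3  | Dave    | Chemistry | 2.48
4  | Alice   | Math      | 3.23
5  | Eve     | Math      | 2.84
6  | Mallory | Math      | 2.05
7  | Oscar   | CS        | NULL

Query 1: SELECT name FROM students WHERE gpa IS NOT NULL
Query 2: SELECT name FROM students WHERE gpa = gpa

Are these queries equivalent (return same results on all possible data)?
Yes, equivalent

Both queries return: [('Alice',), ('Bob',), ('Dave',), ('Eve',), ('Grace',), ('Mallory',)]

Reason: IS NOT NULL vs self-equality (both exclude NULLs)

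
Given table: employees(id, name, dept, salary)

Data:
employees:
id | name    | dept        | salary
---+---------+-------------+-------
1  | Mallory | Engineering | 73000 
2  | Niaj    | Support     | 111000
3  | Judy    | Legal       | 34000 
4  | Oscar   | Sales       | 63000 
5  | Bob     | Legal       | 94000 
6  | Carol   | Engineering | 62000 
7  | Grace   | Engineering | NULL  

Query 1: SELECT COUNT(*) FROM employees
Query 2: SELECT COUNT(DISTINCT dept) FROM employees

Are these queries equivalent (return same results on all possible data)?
No, not equivalent

Query 1 returns: [(7,)]
Query 2 returns: [(4,)]

Reason: COUNT(*) counts rows, COUNT(DISTINCT dept) counts unique depts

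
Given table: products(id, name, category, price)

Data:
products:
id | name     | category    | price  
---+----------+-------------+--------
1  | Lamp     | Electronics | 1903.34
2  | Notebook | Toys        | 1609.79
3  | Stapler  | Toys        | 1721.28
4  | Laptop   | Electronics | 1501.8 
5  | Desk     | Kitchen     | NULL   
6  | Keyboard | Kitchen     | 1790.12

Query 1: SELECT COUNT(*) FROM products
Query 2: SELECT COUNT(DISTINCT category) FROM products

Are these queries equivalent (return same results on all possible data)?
No, not equivalent

Query 1 returns: [(6,)]
Query 2 returns: [(3,)]

Reason: COUNT(*) counts rows, COUNT(DISTINCT category) counts unique categorys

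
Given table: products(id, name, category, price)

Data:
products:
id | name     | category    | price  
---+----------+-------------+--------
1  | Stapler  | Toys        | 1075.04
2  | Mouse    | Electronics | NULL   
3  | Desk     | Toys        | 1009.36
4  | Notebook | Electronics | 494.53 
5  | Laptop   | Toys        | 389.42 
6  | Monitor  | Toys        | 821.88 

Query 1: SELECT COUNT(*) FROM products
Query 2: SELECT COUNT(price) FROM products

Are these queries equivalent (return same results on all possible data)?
No, not equivalent

Query 1 returns: [(6,)]
Query 2 returns: [(5,)]

Reason: COUNT(*) includes NULLs, COUNT(column) excludes them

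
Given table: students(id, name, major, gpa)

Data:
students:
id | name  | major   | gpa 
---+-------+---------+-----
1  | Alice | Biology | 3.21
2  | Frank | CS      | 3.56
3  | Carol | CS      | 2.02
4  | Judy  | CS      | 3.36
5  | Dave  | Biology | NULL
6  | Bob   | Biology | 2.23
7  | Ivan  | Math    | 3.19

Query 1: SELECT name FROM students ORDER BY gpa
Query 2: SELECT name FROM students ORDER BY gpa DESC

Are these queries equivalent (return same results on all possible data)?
No, not equivalent

Query 1 returns: [('Dave',), ('Carol',), ('Bob',), ('Ivan',), ('Alice',), ('Judy',), ('Frank',)]
Query 2 returns: [('Frank',), ('Judy',), ('Alice',), ('Ivan',), ('Bob',), ('Carol',), ('Dave',)]

Reason: ASC vs DESC gives opposite ordering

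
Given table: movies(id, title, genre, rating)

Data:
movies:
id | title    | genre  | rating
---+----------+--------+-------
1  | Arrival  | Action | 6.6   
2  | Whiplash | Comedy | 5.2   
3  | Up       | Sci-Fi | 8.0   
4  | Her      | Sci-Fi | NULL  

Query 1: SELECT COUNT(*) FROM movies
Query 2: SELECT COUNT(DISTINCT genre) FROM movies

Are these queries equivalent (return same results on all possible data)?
No, not equivalent

Query 1 returns: [(4,)]
Query 2 returns: [(3,)]

Reason: COUNT(*) counts rows, COUNT(DISTINCT genre) counts unique genres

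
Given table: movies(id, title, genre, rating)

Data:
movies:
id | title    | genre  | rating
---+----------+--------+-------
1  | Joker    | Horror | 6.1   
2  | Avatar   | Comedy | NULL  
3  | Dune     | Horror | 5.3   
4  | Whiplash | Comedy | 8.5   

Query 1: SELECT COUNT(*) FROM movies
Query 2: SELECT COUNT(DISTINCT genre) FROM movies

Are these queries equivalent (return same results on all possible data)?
No, not equivalent

Query 1 returns: [(4,)]
Query 2 returns: [(2,)]

Reason: COUNT(*) counts rows, COUNT(DISTINCT genre) counts unique genres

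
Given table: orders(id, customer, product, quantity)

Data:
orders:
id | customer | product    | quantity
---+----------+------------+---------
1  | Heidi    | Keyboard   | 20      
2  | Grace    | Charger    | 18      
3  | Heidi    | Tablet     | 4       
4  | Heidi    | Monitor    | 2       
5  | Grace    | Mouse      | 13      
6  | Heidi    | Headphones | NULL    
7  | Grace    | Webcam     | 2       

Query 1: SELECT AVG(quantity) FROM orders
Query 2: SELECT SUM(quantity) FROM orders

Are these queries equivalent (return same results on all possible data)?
No, not equivalent

Query 1 returns: [(9.833333333333334,)]
Query 2 returns: [(59,)]

Reason: AVG vs SUM give different aggregate values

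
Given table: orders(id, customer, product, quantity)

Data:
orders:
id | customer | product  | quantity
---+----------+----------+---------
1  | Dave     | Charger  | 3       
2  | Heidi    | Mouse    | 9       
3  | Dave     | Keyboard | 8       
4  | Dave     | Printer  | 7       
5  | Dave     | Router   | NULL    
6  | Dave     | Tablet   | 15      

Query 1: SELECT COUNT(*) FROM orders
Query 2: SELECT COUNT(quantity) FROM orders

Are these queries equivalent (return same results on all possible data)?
No, not equivalent

Query 1 returns: [(6,)]
Query 2 returns: [(5,)]

Reason: COUNT(*) includes NULLs, COUNT(column) excludes them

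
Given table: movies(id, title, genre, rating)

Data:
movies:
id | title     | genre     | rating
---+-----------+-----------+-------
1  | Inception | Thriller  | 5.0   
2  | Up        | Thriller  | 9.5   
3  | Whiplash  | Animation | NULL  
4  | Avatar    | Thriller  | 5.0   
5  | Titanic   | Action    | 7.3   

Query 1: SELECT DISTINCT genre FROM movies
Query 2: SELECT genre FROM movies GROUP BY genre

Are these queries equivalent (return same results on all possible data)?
Yes, equivalent

Both queries return: [('Action',), ('Animation',), ('Thriller',)]

Reason: Both get unique genres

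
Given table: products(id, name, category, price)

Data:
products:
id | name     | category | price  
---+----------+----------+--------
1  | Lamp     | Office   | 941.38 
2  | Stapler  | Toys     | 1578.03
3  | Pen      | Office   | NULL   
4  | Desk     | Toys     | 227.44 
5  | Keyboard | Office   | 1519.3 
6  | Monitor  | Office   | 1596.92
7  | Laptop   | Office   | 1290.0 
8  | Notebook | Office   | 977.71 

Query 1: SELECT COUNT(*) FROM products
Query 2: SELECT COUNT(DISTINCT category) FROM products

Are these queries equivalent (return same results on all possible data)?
No, not equivalent

Query 1 returns: [(8,)]
Query 2 returns: [(2,)]

Reason: COUNT(*) counts rows, COUNT(DISTINCT category) counts unique categorys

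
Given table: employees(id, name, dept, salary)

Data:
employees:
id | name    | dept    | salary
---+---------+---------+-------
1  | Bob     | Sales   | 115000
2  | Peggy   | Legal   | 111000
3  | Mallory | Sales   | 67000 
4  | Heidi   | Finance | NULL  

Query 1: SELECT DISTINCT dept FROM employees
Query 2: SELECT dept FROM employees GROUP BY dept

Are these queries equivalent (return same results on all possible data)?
Yes, equivalent

Both queries return: [('Finance',), ('Legal',), ('Sales',)]

Reason: Both get unique depts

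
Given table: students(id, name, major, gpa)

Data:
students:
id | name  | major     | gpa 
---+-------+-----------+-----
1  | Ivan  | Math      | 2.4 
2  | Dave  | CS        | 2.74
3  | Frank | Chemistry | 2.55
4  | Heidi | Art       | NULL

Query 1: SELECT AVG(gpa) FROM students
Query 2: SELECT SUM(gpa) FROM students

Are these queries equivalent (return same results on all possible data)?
No, not equivalent

Query 1 returns: [(2.563333333333333,)]
Query 2 returns: [(7.6899999999999995,)]

Reason: AVG vs SUM give different aggregate values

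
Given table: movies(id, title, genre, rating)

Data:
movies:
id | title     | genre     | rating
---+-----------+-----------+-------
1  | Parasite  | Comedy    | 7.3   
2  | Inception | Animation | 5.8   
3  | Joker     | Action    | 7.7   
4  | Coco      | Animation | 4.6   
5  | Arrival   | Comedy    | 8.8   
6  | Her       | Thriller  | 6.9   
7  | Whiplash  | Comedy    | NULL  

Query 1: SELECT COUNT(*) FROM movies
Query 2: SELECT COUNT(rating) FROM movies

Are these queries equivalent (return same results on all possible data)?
No, not equivalent

Query 1 returns: [(7,)]
Query 2 returns: [(6,)]

Reason: COUNT(*) includes NULLs, COUNT(column) excludes them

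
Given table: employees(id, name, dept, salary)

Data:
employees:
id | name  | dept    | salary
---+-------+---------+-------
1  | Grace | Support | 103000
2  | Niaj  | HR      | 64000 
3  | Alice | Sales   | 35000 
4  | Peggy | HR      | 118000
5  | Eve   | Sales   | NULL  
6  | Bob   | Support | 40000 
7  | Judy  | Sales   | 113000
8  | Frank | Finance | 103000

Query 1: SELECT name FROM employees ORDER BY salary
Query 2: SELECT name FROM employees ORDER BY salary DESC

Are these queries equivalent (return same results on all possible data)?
No, not equivalent

Query 1 returns: [('Eve',), ('Alice',), ('Bob',), ('Niaj',), ('Grace',), ('Frank',), ('Judy',), ('Peggy',)]
Query 2 returns: [('Peggy',), ('Judy',), ('Grace',), ('Frank',), ('Niaj',), ('Bob',), ('Alice',), ('Eve',)]

Reason: ASC vs DESC gives opposite ordering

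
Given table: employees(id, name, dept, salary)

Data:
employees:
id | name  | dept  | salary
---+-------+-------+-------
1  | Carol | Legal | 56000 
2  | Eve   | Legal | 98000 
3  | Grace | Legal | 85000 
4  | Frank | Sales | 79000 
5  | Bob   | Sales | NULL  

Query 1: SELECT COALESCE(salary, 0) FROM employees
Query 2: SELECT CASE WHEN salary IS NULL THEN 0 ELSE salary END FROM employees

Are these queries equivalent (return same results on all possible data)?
Yes, equivalent

Both queries return: [(0,), (56000,), (79000,), (85000,), (98000,)]

Reason: COALESCE vs CASE for NULL handling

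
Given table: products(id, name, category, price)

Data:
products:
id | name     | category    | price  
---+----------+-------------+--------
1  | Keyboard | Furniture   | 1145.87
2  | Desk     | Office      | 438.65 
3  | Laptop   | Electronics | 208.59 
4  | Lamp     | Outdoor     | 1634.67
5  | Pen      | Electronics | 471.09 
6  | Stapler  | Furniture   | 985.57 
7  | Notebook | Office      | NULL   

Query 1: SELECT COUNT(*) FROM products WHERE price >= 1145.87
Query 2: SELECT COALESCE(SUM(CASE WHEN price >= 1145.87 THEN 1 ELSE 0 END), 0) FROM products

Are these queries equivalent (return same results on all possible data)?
Yes, equivalent

Both queries return: [(2,)]

Reason: COUNT with WHERE vs conditional SUM (COALESCE handles empty-table NULL)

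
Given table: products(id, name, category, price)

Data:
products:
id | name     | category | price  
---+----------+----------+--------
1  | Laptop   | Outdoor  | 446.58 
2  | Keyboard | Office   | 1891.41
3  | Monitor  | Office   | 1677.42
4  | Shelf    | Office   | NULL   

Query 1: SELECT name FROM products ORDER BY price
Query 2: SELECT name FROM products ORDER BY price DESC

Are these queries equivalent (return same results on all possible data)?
No, not equivalent

Query 1 returns: [('Shelf',), ('Laptop',), ('Monitor',), ('Keyboard',)]
Query 2 returns: [('Keyboard',), ('Monitor',), ('Laptop',), ('Shelf',)]

Reason: ASC vs DESC gives opposite ordering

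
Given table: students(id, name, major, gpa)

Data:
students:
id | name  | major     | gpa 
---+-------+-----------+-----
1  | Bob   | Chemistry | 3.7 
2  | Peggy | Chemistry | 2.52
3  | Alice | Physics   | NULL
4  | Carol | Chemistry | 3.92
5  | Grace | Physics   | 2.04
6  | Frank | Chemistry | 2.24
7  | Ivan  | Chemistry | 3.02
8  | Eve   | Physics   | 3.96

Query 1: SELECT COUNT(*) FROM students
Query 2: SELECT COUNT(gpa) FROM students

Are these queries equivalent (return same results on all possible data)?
No, not equivalent

Query 1 returns: [(8,)]
Query 2 returns: [(7,)]

Reason: COUNT(*) includes NULLs, COUNT(column) excludes them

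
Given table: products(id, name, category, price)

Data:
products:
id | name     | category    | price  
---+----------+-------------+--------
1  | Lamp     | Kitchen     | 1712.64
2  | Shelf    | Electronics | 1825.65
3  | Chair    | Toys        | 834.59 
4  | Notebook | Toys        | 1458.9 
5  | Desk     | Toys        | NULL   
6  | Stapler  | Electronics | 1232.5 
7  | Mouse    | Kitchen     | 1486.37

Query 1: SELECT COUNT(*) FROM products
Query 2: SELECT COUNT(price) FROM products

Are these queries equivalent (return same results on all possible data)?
No, not equivalent

Query 1 returns: [(7,)]
Query 2 returns: [(6,)]

Reason: COUNT(*) includes NULLs, COUNT(column) excludes them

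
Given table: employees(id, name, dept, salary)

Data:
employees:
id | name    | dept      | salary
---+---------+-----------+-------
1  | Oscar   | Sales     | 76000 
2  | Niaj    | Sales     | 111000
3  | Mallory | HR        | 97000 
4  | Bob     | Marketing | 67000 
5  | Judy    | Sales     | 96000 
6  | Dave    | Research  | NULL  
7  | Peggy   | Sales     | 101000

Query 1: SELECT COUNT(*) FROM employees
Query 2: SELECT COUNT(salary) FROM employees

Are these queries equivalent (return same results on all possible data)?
No, not equivalent

Query 1 returns: [(7,)]
Query 2 returns: [(6,)]

Reason: COUNT(*) includes NULLs, COUNT(column) excludes them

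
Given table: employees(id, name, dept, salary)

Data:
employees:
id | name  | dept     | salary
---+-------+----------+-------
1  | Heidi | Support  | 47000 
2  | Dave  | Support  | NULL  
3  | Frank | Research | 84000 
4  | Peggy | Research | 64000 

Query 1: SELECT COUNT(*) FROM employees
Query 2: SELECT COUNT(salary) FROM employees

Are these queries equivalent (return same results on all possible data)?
No, not equivalent

Query 1 returns: [(4,)]
Query 2 returns: [(3,)]

Reason: COUNT(*) includes NULLs, COUNT(column) excludes them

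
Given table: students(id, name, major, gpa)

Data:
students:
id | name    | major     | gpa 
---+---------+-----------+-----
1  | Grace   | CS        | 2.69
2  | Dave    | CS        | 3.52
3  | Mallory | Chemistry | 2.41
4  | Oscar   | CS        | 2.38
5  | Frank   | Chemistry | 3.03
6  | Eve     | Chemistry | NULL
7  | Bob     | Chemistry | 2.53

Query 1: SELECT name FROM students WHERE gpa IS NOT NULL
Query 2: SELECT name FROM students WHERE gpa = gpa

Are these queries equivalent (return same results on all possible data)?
Yes, equivalent

Both queries return: [('Bob',), ('Dave',), ('Frank',), ('Grace',), ('Mallory',), ('Oscar',)]

Reason: IS NOT NULL vs self-equality (both exclude NULLs)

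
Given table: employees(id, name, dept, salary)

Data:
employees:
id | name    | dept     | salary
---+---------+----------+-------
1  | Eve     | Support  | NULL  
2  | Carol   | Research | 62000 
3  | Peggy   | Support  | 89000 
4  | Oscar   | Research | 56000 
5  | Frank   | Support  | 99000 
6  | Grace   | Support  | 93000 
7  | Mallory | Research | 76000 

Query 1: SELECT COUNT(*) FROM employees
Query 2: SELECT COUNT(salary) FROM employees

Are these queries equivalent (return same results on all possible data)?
No, not equivalent

Query 1 returns: [(7,)]
Query 2 returns: [(6,)]

Reason: COUNT(*) includes NULLs, COUNT(column) excludes them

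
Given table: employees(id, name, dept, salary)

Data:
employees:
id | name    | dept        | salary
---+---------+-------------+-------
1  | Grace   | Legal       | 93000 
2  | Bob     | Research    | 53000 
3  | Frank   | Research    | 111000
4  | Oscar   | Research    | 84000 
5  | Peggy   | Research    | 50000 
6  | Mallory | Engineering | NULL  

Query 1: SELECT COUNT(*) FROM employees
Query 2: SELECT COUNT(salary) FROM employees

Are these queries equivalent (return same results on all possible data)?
No, not equivalent

Query 1 returns: [(6,)]
Query 2 returns: [(5,)]

Reason: COUNT(*) includes NULLs, COUNT(column) excludes them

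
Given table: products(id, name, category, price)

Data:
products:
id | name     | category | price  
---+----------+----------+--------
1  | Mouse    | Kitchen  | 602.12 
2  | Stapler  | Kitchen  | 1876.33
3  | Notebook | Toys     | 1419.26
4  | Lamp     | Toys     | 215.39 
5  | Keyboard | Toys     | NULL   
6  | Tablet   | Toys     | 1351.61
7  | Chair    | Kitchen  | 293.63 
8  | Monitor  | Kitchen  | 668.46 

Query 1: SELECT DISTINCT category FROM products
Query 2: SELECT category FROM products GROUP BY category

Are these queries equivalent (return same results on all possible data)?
Yes, equivalent

Both queries return: [('Kitchen',), ('Toys',)]

Reason: Both get unique categorys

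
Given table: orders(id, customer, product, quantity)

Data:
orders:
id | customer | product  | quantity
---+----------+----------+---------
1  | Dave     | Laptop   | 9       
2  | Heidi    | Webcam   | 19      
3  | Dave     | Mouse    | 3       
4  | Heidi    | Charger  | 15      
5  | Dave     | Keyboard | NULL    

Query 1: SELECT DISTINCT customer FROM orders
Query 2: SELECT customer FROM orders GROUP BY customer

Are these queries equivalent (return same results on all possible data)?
Yes, equivalent

Both queries return: [('Dave',), ('Heidi',)]

Reason: Both get unique customers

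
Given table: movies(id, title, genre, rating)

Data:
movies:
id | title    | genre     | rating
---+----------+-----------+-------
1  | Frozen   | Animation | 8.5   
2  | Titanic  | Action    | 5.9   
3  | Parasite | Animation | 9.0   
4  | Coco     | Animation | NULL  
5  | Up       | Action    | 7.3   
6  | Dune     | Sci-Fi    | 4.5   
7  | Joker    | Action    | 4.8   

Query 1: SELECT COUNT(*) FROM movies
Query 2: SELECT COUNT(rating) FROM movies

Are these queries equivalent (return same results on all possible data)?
No, not equivalent

Query 1 returns: [(7,)]
Query 2 returns: [(6,)]

Reason: COUNT(*) includes NULLs, COUNT(column) excludes them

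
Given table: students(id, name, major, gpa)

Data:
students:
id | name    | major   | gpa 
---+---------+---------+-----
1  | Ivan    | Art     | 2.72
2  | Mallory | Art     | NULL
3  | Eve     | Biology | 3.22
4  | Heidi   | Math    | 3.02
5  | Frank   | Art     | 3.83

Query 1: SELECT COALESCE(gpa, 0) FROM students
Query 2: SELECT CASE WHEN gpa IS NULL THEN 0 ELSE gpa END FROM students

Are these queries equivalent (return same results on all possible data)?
Yes, equivalent

Both queries return: [(0,), (2.72,), (3.02,), (3.22,), (3.83,)]

Reason: COALESCE vs CASE for NULL handling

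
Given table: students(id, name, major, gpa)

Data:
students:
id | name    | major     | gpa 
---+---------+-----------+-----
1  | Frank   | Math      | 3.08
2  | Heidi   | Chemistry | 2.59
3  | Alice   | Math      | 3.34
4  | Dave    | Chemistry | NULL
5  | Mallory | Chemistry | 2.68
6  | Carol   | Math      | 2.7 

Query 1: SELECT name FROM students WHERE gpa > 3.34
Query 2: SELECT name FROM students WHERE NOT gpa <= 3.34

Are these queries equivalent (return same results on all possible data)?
Yes, equivalent

Both queries return: []

Reason: Both filter gpa > 3.34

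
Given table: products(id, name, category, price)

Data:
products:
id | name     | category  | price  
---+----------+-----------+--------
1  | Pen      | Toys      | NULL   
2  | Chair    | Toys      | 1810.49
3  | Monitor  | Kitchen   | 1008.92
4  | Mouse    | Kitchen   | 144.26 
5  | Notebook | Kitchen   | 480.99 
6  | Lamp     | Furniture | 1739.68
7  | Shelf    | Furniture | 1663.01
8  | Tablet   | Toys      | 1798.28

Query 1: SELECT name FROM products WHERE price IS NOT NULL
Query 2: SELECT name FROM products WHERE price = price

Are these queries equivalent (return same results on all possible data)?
Yes, equivalent

Both queries return: [('Chair',), ('Lamp',), ('Monitor',), ('Mouse',), ('Notebook',), ('Shelf',), ('Tablet',)]

Reason: IS NOT NULL vs self-equality (both exclude NULLs)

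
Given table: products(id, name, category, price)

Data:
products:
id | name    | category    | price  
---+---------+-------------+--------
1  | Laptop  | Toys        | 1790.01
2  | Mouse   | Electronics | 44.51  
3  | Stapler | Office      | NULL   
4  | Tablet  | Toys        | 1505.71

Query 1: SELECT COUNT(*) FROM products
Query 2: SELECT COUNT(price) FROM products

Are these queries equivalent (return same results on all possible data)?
No, not equivalent

Query 1 returns: [(4,)]
Query 2 returns: [(3,)]

Reason: COUNT(*) includes NULLs, COUNT(column) excludes them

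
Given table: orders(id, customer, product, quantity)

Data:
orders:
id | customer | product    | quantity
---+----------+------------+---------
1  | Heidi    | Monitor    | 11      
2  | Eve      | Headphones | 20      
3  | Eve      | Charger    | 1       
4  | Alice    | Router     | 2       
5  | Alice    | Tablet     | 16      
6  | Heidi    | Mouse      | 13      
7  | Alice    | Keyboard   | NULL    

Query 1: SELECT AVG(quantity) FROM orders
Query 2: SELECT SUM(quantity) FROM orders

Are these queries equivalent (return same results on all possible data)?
No, not equivalent

Query 1 returns: [(10.5,)]
Query 2 returns: [(63,)]

Reason: AVG vs SUM give different aggregate values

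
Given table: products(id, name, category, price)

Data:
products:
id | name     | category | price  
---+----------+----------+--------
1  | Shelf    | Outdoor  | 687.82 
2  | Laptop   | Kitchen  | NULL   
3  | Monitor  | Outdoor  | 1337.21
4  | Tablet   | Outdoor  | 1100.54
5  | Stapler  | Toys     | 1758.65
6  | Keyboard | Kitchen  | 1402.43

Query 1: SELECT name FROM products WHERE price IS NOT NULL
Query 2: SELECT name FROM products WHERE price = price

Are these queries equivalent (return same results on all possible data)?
Yes, equivalent

Both queries return: [('Keyboard',), ('Monitor',), ('Shelf',), ('Stapler',), ('Tablet',)]

Reason: IS NOT NULL vs self-equality (both exclude NULLs)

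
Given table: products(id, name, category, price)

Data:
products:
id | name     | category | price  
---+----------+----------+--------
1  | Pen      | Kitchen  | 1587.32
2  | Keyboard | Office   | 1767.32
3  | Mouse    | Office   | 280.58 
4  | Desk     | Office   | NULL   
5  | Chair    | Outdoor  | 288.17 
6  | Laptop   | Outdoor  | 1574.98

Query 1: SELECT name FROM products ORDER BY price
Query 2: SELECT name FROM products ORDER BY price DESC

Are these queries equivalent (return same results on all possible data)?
No, not equivalent

Query 1 returns: [('Desk',), ('Mouse',), ('Chair',), ('Laptop',), ('Pen',), ('Keyboard',)]
Query 2 returns: [('Keyboard',), ('Pen',), ('Laptop',), ('Chair',), ('Mouse',), ('Desk',)]

Reason: ASC vs DESC gives opposite ordering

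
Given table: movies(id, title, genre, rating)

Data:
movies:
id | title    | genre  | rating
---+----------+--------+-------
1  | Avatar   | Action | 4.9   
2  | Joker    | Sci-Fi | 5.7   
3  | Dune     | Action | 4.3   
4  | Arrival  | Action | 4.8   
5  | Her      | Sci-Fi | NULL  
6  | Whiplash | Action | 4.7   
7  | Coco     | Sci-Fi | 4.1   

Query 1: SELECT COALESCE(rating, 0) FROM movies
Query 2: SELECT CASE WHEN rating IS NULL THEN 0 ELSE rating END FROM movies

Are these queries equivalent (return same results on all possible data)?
Yes, equivalent

Both queries return: [(0,), (4.1,), (4.3,), (4.7,), (4.8,), (4.9,), (5.7,)]

Reason: COALESCE vs CASE for NULL handling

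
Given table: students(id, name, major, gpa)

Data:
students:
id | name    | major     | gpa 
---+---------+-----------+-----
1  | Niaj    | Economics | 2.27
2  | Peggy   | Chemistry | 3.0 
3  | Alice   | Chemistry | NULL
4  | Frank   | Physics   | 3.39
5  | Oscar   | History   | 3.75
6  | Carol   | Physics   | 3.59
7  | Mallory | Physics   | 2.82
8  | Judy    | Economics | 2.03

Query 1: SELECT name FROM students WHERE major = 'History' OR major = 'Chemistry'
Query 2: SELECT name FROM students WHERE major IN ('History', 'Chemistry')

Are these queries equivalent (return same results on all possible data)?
Yes, equivalent

Both queries return: [('Alice',), ('Oscar',), ('Peggy',)]

Reason: OR vs IN are equivalent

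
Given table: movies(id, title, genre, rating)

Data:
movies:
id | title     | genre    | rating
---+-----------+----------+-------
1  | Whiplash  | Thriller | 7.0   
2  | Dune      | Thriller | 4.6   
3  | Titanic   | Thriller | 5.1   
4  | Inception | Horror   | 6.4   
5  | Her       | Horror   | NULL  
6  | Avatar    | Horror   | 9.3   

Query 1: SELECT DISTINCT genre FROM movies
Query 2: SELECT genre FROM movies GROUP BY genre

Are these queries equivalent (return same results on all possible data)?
Yes, equivalent

Both queries return: [('Horror',), ('Thriller',)]

Reason: Both get unique genres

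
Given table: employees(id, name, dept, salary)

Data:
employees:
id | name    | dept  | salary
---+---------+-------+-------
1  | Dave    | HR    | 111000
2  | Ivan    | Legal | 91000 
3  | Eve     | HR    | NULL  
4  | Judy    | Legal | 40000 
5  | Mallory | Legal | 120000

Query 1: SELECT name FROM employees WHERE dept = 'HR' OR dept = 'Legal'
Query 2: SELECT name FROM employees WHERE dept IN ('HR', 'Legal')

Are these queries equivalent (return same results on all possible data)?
Yes, equivalent

Both queries return: [('Dave',), ('Eve',), ('Ivan',), ('Judy',), ('Mallory',)]

Reason: OR vs IN are equivalent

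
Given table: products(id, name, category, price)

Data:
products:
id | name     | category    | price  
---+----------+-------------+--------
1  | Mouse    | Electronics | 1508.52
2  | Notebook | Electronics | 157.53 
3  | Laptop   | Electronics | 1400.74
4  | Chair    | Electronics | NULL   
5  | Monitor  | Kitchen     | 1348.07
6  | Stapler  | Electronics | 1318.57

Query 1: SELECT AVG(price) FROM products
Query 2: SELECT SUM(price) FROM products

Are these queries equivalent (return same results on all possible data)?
No, not equivalent

Query 1 returns: [(1146.6860000000001,)]
Query 2 returns: [(5733.43,)]

Reason: AVG vs SUM give different aggregate values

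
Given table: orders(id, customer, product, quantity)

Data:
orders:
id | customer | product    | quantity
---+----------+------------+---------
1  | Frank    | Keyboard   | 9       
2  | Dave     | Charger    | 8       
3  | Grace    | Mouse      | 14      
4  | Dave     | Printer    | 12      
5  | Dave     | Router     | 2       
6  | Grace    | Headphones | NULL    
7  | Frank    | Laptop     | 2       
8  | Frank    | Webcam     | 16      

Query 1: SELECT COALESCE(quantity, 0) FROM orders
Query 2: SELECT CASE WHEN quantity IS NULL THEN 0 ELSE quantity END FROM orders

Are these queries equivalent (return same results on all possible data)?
Yes, equivalent

Both queries return: [(0,), (2,), (2,), (8,), (9,), (12,), (14,), (16,)]

Reason: COALESCE vs CASE for NULL handling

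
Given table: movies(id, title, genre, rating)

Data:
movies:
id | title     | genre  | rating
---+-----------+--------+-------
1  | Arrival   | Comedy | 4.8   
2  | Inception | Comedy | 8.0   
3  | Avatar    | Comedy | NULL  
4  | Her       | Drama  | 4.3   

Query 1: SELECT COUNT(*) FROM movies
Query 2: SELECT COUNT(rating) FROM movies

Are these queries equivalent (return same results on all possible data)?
No, not equivalent

Query 1 returns: [(4,)]
Query 2 returns: [(3,)]

Reason: COUNT(*) includes NULLs, COUNT(column) excludes them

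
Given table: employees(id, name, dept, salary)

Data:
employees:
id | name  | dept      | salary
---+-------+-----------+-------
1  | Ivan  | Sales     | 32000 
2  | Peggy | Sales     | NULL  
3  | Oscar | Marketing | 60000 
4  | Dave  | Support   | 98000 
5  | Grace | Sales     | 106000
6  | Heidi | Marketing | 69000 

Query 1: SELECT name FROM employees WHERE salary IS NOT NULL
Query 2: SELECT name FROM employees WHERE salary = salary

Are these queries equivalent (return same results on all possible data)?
Yes, equivalent

Both queries return: [('Dave',), ('Grace',), ('Heidi',), ('Ivan',), ('Oscar',)]

Reason: IS NOT NULL vs self-equality (both exclude NULLs)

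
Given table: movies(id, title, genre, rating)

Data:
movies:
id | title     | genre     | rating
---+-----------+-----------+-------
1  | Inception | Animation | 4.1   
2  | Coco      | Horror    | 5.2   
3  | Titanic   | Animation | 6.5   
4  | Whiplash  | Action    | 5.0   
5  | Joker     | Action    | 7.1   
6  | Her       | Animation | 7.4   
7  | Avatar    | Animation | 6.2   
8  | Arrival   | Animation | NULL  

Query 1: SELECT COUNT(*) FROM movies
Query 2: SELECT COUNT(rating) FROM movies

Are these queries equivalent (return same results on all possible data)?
No, not equivalent

Query 1 returns: [(8,)]
Query 2 returns: [(7,)]

Reason: COUNT(*) includes NULLs, COUNT(column) excludes them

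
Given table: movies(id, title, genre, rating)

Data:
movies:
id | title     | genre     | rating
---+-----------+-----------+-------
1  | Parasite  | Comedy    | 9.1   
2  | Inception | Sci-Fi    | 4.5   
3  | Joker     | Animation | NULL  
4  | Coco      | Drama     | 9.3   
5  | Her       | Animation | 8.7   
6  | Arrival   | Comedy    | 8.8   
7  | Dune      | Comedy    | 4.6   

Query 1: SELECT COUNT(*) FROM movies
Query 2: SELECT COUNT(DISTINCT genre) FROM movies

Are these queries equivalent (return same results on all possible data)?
No, not equivalent

Query 1 returns: [(7,)]
Query 2 returns: [(4,)]

Reason: COUNT(*) counts rows, COUNT(DISTINCT genre) counts unique genres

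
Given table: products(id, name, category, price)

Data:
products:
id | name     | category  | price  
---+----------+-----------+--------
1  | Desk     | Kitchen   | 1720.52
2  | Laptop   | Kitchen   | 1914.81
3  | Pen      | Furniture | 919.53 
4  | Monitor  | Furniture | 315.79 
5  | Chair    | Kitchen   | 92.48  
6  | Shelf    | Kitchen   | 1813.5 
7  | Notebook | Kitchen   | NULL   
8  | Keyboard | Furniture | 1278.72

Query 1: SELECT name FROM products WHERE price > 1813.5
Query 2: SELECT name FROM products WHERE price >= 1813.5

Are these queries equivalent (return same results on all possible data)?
No, not equivalent

Query 1 returns: [('Laptop',)]
Query 2 returns: [('Laptop',), ('Shelf',)]

Reason: > vs >= gives different results when price = 1813.5 exists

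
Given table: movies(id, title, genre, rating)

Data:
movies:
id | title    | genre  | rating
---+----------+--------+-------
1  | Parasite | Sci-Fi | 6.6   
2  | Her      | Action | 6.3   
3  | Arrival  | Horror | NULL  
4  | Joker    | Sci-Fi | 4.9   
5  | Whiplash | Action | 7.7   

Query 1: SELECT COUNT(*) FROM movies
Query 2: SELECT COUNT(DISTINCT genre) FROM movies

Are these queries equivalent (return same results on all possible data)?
No, not equivalent

Query 1 returns: [(5,)]
Query 2 returns: [(3,)]

Reason: COUNT(*) counts rows, COUNT(DISTINCT genre) counts unique genres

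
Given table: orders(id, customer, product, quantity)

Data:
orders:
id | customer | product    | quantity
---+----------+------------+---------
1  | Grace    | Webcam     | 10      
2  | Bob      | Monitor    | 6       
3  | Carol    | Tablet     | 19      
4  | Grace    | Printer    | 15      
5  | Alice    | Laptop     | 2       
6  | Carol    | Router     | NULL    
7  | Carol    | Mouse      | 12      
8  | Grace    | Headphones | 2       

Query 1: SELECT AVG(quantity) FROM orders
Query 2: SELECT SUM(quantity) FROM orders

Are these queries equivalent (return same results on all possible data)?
No, not equivalent

Query 1 returns: [(9.428571428571429,)]
Query 2 returns: [(66,)]

Reason: AVG vs SUM give different aggregate values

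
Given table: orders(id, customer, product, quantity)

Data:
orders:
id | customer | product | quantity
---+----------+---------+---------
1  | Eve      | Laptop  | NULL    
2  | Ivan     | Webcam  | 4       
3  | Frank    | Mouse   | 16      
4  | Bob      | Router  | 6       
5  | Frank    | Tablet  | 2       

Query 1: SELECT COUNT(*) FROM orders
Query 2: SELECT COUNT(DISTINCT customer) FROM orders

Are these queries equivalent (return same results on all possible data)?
No, not equivalent

Query 1 returns: [(5,)]
Query 2 returns: [(4,)]

Reason: COUNT(*) counts rows, COUNT(DISTINCT customer) counts unique customers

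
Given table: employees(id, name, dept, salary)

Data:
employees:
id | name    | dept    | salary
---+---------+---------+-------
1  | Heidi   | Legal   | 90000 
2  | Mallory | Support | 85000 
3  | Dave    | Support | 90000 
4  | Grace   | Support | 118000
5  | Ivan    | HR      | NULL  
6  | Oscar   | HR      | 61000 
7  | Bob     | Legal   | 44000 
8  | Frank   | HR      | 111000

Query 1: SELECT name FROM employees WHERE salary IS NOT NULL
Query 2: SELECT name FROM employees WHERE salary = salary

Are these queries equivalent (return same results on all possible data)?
Yes, equivalent

Both queries return: [('Bob',), ('Dave',), ('Frank',), ('Grace',), ('Heidi',), ('Mallory',), ('Oscar',)]

Reason: IS NOT NULL vs self-equality (both exclude NULLs)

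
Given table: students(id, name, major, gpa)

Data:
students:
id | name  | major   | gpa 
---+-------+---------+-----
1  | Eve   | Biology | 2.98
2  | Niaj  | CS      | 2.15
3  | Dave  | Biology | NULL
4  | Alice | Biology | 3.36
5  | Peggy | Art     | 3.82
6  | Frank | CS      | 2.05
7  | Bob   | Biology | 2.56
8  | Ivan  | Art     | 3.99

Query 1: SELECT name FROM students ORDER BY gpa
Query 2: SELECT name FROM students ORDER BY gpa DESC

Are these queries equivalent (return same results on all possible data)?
No, not equivalent

Query 1 returns: [('Dave',), ('Frank',), ('Niaj',), ('Bob',), ('Eve',), ('Alice',), ('Peggy',), ('Ivan',)]
Query 2 returns: [('Ivan',), ('Peggy',), ('Alice',), ('Eve',), ('Bob',), ('Niaj',), ('Frank',), ('Dave',)]

Reason: ASC vs DESC gives opposite ordering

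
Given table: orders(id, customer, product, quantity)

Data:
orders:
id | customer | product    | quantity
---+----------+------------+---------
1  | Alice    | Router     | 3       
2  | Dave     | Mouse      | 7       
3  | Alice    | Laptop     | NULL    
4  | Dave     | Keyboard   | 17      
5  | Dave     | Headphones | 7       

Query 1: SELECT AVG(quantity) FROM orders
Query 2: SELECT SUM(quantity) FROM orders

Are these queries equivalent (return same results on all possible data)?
No, not equivalent

Query 1 returns: [(8.5,)]
Query 2 returns: [(34,)]

Reason: AVG vs SUM give different aggregate values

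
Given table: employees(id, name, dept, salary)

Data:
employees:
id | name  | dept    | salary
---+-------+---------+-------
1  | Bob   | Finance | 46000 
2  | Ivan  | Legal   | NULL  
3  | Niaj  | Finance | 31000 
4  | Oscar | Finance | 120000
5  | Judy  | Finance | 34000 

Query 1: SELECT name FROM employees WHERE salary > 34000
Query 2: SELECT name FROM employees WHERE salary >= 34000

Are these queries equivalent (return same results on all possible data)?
No, not equivalent

Query 1 returns: [('Bob',), ('Oscar',)]
Query 2 returns: [('Bob',), ('Oscar',), ('Judy',)]

Reason: > vs >= gives different results when salary = 34000 exists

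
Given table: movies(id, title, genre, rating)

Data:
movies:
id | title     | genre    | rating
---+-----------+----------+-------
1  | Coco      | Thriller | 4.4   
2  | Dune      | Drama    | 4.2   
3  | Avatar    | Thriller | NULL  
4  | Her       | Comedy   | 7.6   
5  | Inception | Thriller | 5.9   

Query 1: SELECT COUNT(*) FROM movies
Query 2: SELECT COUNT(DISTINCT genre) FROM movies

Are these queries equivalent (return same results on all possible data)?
No, not equivalent

Query 1 returns: [(5,)]
Query 2 returns: [(3,)]

Reason: COUNT(*) counts rows, COUNT(DISTINCT genre) counts unique genres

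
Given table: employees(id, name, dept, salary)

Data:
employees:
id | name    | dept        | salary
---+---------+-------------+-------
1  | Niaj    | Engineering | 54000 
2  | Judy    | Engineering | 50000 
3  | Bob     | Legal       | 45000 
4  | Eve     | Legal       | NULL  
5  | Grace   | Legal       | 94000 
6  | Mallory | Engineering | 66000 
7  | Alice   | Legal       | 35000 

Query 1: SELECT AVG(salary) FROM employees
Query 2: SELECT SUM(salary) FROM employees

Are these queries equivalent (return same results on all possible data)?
No, not equivalent

Query 1 returns: [(57333.333333333336,)]
Query 2 returns: [(344000,)]

Reason: AVG vs SUM give different aggregate values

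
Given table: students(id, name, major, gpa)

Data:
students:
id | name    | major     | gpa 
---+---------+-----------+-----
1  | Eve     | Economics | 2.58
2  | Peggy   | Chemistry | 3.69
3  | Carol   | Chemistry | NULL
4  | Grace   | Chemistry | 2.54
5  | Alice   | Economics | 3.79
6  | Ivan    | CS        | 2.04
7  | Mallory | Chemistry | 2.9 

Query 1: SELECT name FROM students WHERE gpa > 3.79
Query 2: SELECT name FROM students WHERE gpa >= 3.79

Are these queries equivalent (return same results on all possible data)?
No, not equivalent

Query 1 returns: []
Query 2 returns: [('Alice',)]

Reason: > vs >= gives different results when gpa = 3.79 exists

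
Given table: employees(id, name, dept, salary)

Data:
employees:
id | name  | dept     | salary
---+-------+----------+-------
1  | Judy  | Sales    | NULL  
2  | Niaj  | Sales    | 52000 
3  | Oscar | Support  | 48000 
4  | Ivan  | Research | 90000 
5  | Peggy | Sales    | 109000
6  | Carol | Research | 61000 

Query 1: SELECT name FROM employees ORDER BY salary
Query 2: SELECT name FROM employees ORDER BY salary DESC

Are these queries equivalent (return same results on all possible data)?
No, not equivalent

Query 1 returns: [('Judy',), ('Oscar',), ('Niaj',), ('Carol',), ('Ivan',), ('Peggy',)]
Query 2 returns: [('Peggy',), ('Ivan',), ('Carol',), ('Niaj',), ('Oscar',), ('Judy',)]

Reason: ASC vs DESC gives opposite ordering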